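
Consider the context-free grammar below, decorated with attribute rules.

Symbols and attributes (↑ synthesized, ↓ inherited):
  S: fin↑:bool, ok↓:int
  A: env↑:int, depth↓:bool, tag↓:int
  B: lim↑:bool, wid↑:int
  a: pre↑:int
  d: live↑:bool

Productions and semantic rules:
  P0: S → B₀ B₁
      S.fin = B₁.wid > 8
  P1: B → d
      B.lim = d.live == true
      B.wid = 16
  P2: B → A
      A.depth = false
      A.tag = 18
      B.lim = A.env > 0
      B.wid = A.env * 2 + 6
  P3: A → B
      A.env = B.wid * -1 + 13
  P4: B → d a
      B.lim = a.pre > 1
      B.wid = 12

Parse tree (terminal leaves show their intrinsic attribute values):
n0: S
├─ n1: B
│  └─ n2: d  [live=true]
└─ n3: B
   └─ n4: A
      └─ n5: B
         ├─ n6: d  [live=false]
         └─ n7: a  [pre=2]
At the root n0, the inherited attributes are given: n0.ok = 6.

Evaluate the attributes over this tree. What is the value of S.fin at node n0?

false

1. n0.ok = 6  [given at root]
2. n2.live = true  [terminal]
3. n1.lim = true  [d.live == true]
4. n1.wid = 16  [16]
5. n4.depth = false  [false]
6. n4.tag = 18  [18]
7. n6.live = false  [terminal]
8. n7.pre = 2  [terminal]
9. n5.lim = true  [a.pre > 1]
10. n5.wid = 12  [12]
11. n4.env = 1  [B.wid * -1 + 13]
12. n3.lim = true  [A.env > 0]
13. n3.wid = 8  [A.env * 2 + 6]
14. n0.fin = false  [B₁.wid > 8]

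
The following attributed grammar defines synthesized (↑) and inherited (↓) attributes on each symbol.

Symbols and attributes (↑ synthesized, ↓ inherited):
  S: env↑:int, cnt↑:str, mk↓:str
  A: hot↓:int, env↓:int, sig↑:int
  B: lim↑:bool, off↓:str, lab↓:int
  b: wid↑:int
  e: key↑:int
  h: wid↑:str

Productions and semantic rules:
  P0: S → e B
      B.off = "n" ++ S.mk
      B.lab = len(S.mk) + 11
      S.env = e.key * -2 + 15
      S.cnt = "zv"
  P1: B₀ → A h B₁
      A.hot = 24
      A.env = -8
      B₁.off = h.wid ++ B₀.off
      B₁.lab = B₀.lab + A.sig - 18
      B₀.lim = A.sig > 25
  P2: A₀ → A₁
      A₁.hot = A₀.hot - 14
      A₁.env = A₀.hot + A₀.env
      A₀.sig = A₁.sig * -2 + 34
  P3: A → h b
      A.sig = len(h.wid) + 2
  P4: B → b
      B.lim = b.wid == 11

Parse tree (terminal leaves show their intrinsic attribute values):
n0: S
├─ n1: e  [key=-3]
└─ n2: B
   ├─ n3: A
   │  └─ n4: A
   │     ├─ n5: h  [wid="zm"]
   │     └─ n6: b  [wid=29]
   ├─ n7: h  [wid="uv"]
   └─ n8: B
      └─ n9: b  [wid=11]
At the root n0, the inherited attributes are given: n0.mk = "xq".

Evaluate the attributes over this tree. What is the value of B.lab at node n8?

21

1. n0.mk = "xq"  [given at root]
2. n1.key = -3  [terminal]
3. n2.off = "nxq"  ["n" ++ S.mk]
4. n2.lab = 13  [len(S.mk) + 11]
5. n3.hot = 24  [24]
6. n3.env = -8  [-8]
7. n4.hot = 10  [A₀.hot - 14]
8. n4.env = 16  [A₀.hot + A₀.env]
9. n5.wid = "zm"  [terminal]
10. n6.wid = 29  [terminal]
11. n4.sig = 4  [len(h.wid) + 2]
12. n3.sig = 26  [A₁.sig * -2 + 34]
13. n7.wid = "uv"  [terminal]
14. n8.off = "uvnxq"  [h.wid ++ B₀.off]
15. n8.lab = 21  [B₀.lab + A.sig - 18]
16. n9.wid = 11  [terminal]
17. n8.lim = true  [b.wid == 11]
18. n2.lim = true  [A.sig > 25]
19. n0.env = 21  [e.key * -2 + 15]
20. n0.cnt = "zv"  ["zv"]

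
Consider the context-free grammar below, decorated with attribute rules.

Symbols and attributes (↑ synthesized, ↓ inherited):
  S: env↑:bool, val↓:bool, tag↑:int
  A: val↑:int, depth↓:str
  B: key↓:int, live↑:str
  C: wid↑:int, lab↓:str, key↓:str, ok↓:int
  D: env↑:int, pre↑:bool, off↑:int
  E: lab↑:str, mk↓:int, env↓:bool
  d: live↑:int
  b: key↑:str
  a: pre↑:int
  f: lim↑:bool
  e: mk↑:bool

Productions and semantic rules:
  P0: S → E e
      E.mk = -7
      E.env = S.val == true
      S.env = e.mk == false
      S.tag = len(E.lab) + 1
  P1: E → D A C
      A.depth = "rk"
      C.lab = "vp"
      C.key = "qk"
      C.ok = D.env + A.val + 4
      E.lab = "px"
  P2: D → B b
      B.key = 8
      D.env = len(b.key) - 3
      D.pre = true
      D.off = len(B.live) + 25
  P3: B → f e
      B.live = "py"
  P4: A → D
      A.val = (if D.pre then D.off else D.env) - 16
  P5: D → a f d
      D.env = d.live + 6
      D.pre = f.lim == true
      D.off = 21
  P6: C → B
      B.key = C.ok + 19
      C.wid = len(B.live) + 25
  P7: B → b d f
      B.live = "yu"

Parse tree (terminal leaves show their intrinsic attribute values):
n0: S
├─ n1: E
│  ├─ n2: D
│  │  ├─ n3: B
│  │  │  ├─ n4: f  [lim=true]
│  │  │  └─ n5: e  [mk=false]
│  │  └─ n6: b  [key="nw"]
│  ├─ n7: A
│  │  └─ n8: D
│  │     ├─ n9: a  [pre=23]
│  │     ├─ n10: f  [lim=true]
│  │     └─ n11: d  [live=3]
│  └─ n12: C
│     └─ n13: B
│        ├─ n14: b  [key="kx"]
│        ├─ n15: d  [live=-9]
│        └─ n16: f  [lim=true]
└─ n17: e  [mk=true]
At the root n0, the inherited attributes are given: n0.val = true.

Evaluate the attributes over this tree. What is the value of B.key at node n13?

1. n0.val = true  [given at root]
2. n1.mk = -7  [-7]
3. n1.env = true  [S.val == true]
4. n3.key = 8  [8]
5. n4.lim = true  [terminal]
6. n5.mk = false  [terminal]
7. n3.live = "py"  ["py"]
8. n6.key = "nw"  [terminal]
9. n2.env = -1  [len(b.key) - 3]
10. n2.pre = true  [true]
11. n2.off = 27  [len(B.live) + 25]
12. n7.depth = "rk"  ["rk"]
13. n9.pre = 23  [terminal]
14. n10.lim = true  [terminal]
15. n11.live = 3  [terminal]
16. n8.env = 9  [d.live + 6]
17. n8.pre = true  [f.lim == true]
18. n8.off = 21  [21]
19. n7.val = 5  [(if D.pre then D.off else D.env) - 16]
20. n12.lab = "vp"  ["vp"]
21. n12.key = "qk"  ["qk"]
22. n12.ok = 8  [D.env + A.val + 4]
23. n13.key = 27  [C.ok + 19]
24. n14.key = "kx"  [terminal]
25. n15.live = -9  [terminal]
26. n16.lim = true  [terminal]
27. n13.live = "yu"  ["yu"]
28. n12.wid = 27  [len(B.live) + 25]
29. n1.lab = "px"  ["px"]
30. n17.mk = true  [terminal]
31. n0.env = false  [e.mk == false]
32. n0.tag = 3  [len(E.lab) + 1]

27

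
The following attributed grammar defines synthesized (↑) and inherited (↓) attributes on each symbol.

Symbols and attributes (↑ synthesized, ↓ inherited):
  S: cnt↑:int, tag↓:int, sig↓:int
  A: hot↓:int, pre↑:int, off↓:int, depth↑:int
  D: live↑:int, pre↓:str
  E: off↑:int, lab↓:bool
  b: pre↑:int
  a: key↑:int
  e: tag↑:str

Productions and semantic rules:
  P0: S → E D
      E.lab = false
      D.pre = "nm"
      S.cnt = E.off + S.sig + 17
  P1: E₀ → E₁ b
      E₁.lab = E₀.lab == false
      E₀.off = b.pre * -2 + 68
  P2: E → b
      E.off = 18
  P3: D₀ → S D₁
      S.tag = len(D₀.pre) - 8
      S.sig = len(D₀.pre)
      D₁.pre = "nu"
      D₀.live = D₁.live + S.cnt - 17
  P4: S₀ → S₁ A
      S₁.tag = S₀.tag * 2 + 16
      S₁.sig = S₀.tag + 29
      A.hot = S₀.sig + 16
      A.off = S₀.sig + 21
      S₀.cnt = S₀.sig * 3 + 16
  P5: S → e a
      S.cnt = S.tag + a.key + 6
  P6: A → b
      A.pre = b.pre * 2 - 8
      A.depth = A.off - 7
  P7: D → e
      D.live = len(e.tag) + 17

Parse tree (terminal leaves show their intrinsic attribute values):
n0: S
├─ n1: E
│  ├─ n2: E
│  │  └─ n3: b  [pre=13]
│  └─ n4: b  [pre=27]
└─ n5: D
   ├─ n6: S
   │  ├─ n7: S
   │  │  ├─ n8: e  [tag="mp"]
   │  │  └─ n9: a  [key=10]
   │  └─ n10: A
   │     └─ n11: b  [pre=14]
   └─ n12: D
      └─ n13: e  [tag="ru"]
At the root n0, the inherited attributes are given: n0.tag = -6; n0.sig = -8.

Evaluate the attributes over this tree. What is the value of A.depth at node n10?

1. n0.tag = -6  [given at root]
2. n0.sig = -8  [given at root]
3. n1.lab = false  [false]
4. n2.lab = true  [E₀.lab == false]
5. n3.pre = 13  [terminal]
6. n2.off = 18  [18]
7. n4.pre = 27  [terminal]
8. n1.off = 14  [b.pre * -2 + 68]
9. n5.pre = "nm"  ["nm"]
10. n6.tag = -6  [len(D₀.pre) - 8]
11. n6.sig = 2  [len(D₀.pre)]
12. n7.tag = 4  [S₀.tag * 2 + 16]
13. n7.sig = 23  [S₀.tag + 29]
14. n8.tag = "mp"  [terminal]
15. n9.key = 10  [terminal]
16. n7.cnt = 20  [S.tag + a.key + 6]
17. n10.hot = 18  [S₀.sig + 16]
18. n10.off = 23  [S₀.sig + 21]
19. n11.pre = 14  [terminal]
20. n10.pre = 20  [b.pre * 2 - 8]
21. n10.depth = 16  [A.off - 7]
22. n6.cnt = 22  [S₀.sig * 3 + 16]
23. n12.pre = "nu"  ["nu"]
24. n13.tag = "ru"  [terminal]
25. n12.live = 19  [len(e.tag) + 17]
26. n5.live = 24  [D₁.live + S.cnt - 17]
27. n0.cnt = 23  [E.off + S.sig + 17]

16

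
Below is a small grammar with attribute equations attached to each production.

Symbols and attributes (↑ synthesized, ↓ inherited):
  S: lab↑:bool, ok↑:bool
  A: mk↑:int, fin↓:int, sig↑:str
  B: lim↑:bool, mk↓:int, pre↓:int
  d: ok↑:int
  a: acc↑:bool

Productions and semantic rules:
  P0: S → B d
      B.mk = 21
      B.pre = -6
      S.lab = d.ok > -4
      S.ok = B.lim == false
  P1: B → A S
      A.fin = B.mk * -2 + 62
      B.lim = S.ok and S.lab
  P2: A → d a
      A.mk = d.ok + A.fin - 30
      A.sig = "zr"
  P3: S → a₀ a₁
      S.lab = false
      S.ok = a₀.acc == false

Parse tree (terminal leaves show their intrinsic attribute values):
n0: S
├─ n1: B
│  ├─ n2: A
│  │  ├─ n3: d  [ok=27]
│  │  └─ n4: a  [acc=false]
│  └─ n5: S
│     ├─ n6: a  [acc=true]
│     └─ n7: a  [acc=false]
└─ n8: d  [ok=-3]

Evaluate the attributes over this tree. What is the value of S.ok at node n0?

true

1. n1.mk = 21  [21]
2. n1.pre = -6  [-6]
3. n2.fin = 20  [B.mk * -2 + 62]
4. n3.ok = 27  [terminal]
5. n4.acc = false  [terminal]
6. n2.mk = 17  [d.ok + A.fin - 30]
7. n2.sig = "zr"  ["zr"]
8. n6.acc = true  [terminal]
9. n7.acc = false  [terminal]
10. n5.lab = false  [false]
11. n5.ok = false  [a₀.acc == false]
12. n1.lim = false  [S.ok and S.lab]
13. n8.ok = -3  [terminal]
14. n0.lab = true  [d.ok > -4]
15. n0.ok = true  [B.lim == false]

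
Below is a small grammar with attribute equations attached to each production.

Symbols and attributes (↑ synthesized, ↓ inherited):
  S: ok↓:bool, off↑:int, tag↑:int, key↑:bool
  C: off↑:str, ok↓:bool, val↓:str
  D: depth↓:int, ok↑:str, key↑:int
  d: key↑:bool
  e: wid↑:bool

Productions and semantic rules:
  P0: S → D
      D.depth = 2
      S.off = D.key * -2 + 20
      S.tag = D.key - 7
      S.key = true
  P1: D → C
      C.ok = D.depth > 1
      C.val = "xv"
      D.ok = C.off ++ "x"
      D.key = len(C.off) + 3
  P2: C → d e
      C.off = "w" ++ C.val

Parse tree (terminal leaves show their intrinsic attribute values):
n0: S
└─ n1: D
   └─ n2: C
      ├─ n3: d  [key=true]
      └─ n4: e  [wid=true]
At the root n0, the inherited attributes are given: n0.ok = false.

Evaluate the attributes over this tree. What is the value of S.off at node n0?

1. n0.ok = false  [given at root]
2. n1.depth = 2  [2]
3. n2.ok = true  [D.depth > 1]
4. n2.val = "xv"  ["xv"]
5. n3.key = true  [terminal]
6. n4.wid = true  [terminal]
7. n2.off = "wxv"  ["w" ++ C.val]
8. n1.ok = "wxvx"  [C.off ++ "x"]
9. n1.key = 6  [len(C.off) + 3]
10. n0.off = 8  [D.key * -2 + 20]
11. n0.tag = -1  [D.key - 7]
12. n0.key = true  [true]

8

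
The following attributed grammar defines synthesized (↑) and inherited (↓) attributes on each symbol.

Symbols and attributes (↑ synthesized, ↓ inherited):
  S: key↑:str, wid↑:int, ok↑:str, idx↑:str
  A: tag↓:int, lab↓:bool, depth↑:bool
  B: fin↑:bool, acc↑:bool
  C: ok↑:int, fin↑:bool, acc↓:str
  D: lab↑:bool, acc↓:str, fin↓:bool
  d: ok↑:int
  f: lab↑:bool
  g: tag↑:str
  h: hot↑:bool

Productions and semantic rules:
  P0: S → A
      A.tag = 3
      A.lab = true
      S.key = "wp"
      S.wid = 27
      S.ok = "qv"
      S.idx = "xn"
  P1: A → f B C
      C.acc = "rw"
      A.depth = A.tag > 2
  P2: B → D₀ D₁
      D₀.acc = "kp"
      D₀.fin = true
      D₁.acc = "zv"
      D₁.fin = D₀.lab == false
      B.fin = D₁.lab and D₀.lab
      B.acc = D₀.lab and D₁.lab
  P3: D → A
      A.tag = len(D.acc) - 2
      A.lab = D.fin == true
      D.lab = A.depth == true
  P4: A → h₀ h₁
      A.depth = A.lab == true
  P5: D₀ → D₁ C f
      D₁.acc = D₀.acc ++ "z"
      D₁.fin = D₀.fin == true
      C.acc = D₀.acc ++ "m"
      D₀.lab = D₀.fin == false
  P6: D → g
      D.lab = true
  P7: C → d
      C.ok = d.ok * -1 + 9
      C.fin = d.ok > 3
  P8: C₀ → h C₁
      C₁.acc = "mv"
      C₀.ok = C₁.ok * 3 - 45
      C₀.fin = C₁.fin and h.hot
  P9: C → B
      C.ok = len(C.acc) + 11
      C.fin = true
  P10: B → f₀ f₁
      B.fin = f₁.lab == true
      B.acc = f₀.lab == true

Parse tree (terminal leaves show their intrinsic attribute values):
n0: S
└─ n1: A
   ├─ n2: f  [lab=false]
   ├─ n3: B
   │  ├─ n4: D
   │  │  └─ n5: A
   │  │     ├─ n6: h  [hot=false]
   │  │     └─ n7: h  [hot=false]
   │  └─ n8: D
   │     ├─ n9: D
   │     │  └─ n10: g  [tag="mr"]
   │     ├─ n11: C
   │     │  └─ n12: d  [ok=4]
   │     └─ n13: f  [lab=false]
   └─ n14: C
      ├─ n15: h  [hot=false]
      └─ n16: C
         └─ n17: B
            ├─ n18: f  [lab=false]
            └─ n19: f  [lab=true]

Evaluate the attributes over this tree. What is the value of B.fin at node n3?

1. n1.tag = 3  [3]
2. n1.lab = true  [true]
3. n2.lab = false  [terminal]
4. n4.acc = "kp"  ["kp"]
5. n4.fin = true  [true]
6. n5.tag = 0  [len(D.acc) - 2]
7. n5.lab = true  [D.fin == true]
8. n6.hot = false  [terminal]
9. n7.hot = false  [terminal]
10. n5.depth = true  [A.lab == true]
11. n4.lab = true  [A.depth == true]
12. n8.acc = "zv"  ["zv"]
13. n8.fin = false  [D₀.lab == false]
14. n9.acc = "zvz"  [D₀.acc ++ "z"]
15. n9.fin = false  [D₀.fin == true]
16. n10.tag = "mr"  [terminal]
17. n9.lab = true  [true]
18. n11.acc = "zvm"  [D₀.acc ++ "m"]
19. n12.ok = 4  [terminal]
20. n11.ok = 5  [d.ok * -1 + 9]
21. n11.fin = true  [d.ok > 3]
22. n13.lab = false  [terminal]
23. n8.lab = true  [D₀.fin == false]
24. n3.fin = true  [D₁.lab and D₀.lab]
25. n3.acc = true  [D₀.lab and D₁.lab]
26. n14.acc = "rw"  ["rw"]
27. n15.hot = false  [terminal]
28. n16.acc = "mv"  ["mv"]
29. n18.lab = false  [terminal]
30. n19.lab = true  [terminal]
31. n17.fin = true  [f₁.lab == true]
32. n17.acc = false  [f₀.lab == true]
33. n16.ok = 13  [len(C.acc) + 11]
34. n16.fin = true  [true]
35. n14.ok = -6  [C₁.ok * 3 - 45]
36. n14.fin = false  [C₁.fin and h.hot]
37. n1.depth = true  [A.tag > 2]
38. n0.key = "wp"  ["wp"]
39. n0.wid = 27  [27]
40. n0.ok = "qv"  ["qv"]
41. n0.idx = "xn"  ["xn"]

true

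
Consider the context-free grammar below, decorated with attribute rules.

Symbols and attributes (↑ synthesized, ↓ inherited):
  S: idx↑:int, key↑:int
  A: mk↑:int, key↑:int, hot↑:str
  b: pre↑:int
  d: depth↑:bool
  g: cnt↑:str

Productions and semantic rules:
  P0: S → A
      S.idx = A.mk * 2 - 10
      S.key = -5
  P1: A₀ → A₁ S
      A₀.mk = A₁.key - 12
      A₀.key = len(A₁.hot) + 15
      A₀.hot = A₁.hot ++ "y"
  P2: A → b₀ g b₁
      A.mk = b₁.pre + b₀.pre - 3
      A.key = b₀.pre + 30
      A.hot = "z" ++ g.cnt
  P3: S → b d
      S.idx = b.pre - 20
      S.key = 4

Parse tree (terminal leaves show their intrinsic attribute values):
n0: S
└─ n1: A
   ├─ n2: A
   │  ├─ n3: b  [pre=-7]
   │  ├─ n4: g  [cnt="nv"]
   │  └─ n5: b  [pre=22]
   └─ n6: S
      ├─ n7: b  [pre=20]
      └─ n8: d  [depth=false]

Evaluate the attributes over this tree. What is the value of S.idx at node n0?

1. n3.pre = -7  [terminal]
2. n4.cnt = "nv"  [terminal]
3. n5.pre = 22  [terminal]
4. n2.mk = 12  [b₁.pre + b₀.pre - 3]
5. n2.key = 23  [b₀.pre + 30]
6. n2.hot = "znv"  ["z" ++ g.cnt]
7. n7.pre = 20  [terminal]
8. n8.depth = false  [terminal]
9. n6.idx = 0  [b.pre - 20]
10. n6.key = 4  [4]
11. n1.mk = 11  [A₁.key - 12]
12. n1.key = 18  [len(A₁.hot) + 15]
13. n1.hot = "znvy"  [A₁.hot ++ "y"]
14. n0.idx = 12  [A.mk * 2 - 10]
15. n0.key = -5  [-5]

12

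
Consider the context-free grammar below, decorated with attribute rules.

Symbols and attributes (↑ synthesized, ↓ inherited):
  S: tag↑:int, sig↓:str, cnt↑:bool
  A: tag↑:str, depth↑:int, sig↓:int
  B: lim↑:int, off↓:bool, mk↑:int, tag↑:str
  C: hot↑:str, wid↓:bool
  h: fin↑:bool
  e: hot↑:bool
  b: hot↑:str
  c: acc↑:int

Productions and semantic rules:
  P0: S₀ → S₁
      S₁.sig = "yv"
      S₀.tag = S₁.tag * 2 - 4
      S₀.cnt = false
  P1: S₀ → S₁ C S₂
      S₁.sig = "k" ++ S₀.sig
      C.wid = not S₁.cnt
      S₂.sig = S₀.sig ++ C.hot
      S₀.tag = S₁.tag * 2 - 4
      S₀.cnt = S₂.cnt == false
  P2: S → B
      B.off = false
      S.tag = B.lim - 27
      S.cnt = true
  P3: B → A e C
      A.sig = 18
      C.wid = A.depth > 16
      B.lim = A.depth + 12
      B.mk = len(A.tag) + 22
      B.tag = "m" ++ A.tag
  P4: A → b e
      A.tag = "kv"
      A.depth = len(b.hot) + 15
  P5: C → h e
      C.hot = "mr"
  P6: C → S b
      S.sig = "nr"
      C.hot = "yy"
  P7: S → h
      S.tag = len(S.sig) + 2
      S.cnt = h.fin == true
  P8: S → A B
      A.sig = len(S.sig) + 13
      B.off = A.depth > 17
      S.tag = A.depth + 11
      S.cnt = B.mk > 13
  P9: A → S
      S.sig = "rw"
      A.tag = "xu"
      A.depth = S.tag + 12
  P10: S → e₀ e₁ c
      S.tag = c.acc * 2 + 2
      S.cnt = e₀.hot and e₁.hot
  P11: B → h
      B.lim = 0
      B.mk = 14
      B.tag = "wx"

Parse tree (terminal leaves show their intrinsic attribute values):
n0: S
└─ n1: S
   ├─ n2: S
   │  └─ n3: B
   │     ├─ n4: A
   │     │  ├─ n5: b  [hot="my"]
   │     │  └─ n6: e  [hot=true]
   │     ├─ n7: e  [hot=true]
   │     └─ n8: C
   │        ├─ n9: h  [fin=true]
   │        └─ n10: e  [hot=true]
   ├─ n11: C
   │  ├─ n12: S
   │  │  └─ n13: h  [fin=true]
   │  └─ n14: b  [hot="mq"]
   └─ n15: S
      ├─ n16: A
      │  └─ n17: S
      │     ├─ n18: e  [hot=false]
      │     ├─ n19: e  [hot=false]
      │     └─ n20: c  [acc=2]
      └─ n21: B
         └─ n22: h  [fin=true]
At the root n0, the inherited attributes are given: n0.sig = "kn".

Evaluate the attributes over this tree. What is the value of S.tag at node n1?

0

1. n0.sig = "kn"  [given at root]
2. n1.sig = "yv"  ["yv"]
3. n2.sig = "kyv"  ["k" ++ S₀.sig]
4. n3.off = false  [false]
5. n4.sig = 18  [18]
6. n5.hot = "my"  [terminal]
7. n6.hot = true  [terminal]
8. n4.tag = "kv"  ["kv"]
9. n4.depth = 17  [len(b.hot) + 15]
10. n7.hot = true  [terminal]
11. n8.wid = true  [A.depth > 16]
12. n9.fin = true  [terminal]
13. n10.hot = true  [terminal]
14. n8.hot = "mr"  ["mr"]
15. n3.lim = 29  [A.depth + 12]
16. n3.mk = 24  [len(A.tag) + 22]
17. n3.tag = "mkv"  ["m" ++ A.tag]
18. n2.tag = 2  [B.lim - 27]
19. n2.cnt = true  [true]
20. n11.wid = false  [not S₁.cnt]
21. n12.sig = "nr"  ["nr"]
22. n13.fin = true  [terminal]
23. n12.tag = 4  [len(S.sig) + 2]
24. n12.cnt = true  [h.fin == true]
25. n14.hot = "mq"  [terminal]
26. n11.hot = "yy"  ["yy"]
27. n15.sig = "yvyy"  [S₀.sig ++ C.hot]
28. n16.sig = 17  [len(S.sig) + 13]
29. n17.sig = "rw"  ["rw"]
30. n18.hot = false  [terminal]
31. n19.hot = false  [terminal]
32. n20.acc = 2  [terminal]
33. n17.tag = 6  [c.acc * 2 + 2]
34. n17.cnt = false  [e₀.hot and e₁.hot]
35. n16.tag = "xu"  ["xu"]
36. n16.depth = 18  [S.tag + 12]
37. n21.off = true  [A.depth > 17]
38. n22.fin = true  [terminal]
39. n21.lim = 0  [0]
40. n21.mk = 14  [14]
41. n21.tag = "wx"  ["wx"]
42. n15.tag = 29  [A.depth + 11]
43. n15.cnt = true  [B.mk > 13]
44. n1.tag = 0  [S₁.tag * 2 - 4]
45. n1.cnt = false  [S₂.cnt == false]
46. n0.tag = -4  [S₁.tag * 2 - 4]
47. n0.cnt = false  [false]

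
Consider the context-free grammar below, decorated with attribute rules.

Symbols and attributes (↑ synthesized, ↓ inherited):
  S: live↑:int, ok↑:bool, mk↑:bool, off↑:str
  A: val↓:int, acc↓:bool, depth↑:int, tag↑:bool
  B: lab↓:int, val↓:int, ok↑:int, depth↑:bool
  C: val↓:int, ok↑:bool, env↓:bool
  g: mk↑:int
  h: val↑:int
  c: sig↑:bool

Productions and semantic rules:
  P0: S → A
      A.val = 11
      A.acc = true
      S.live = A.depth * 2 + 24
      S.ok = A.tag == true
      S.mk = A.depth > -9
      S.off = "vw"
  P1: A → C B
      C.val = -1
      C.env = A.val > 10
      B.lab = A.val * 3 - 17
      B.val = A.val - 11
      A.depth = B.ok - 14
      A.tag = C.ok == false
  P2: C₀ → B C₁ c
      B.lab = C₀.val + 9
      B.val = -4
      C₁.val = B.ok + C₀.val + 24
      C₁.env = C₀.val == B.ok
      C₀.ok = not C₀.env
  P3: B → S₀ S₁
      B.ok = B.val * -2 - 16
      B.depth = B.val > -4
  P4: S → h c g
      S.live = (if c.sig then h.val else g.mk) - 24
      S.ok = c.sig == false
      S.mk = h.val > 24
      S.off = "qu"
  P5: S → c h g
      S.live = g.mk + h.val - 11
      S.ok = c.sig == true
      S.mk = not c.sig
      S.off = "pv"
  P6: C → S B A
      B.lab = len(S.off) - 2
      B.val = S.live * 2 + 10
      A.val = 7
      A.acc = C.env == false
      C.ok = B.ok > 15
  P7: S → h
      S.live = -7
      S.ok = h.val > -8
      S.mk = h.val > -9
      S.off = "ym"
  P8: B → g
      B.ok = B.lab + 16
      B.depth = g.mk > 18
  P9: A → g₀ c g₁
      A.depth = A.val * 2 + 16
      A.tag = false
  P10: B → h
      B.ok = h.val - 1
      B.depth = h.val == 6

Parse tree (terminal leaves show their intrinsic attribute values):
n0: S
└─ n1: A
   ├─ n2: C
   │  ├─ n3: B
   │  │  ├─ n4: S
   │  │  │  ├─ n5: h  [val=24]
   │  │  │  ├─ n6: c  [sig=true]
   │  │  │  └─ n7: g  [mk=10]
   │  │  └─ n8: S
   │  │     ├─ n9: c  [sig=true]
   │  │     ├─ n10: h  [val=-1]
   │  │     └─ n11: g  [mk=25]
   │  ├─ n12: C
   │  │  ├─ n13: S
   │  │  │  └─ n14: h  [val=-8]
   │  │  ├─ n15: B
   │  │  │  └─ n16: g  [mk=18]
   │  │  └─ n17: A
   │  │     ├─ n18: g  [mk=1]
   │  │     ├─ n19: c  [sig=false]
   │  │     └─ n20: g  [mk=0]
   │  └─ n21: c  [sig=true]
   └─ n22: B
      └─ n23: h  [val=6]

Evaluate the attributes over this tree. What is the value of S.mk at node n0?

1. n1.val = 11  [11]
2. n1.acc = true  [true]
3. n2.val = -1  [-1]
4. n2.env = true  [A.val > 10]
5. n3.lab = 8  [C₀.val + 9]
6. n3.val = -4  [-4]
7. n5.val = 24  [terminal]
8. n6.sig = true  [terminal]
9. n7.mk = 10  [terminal]
10. n4.live = 0  [(if c.sig then h.val else g.mk) - 24]
11. n4.ok = false  [c.sig == false]
12. n4.mk = false  [h.val > 24]
13. n4.off = "qu"  ["qu"]
14. n9.sig = true  [terminal]
15. n10.val = -1  [terminal]
16. n11.mk = 25  [terminal]
17. n8.live = 13  [g.mk + h.val - 11]
18. n8.ok = true  [c.sig == true]
19. n8.mk = false  [not c.sig]
20. n8.off = "pv"  ["pv"]
21. n3.ok = -8  [B.val * -2 - 16]
22. n3.depth = false  [B.val > -4]
23. n12.val = 15  [B.ok + C₀.val + 24]
24. n12.env = false  [C₀.val == B.ok]
25. n14.val = -8  [terminal]
26. n13.live = -7  [-7]
27. n13.ok = false  [h.val > -8]
28. n13.mk = true  [h.val > -9]
29. n13.off = "ym"  ["ym"]
30. n15.lab = 0  [len(S.off) - 2]
31. n15.val = -4  [S.live * 2 + 10]
32. n16.mk = 18  [terminal]
33. n15.ok = 16  [B.lab + 16]
34. n15.depth = false  [g.mk > 18]
35. n17.val = 7  [7]
36. n17.acc = true  [C.env == false]
37. n18.mk = 1  [terminal]
38. n19.sig = false  [terminal]
39. n20.mk = 0  [terminal]
40. n17.depth = 30  [A.val * 2 + 16]
41. n17.tag = false  [false]
42. n12.ok = true  [B.ok > 15]
43. n21.sig = true  [terminal]
44. n2.ok = false  [not C₀.env]
45. n22.lab = 16  [A.val * 3 - 17]
46. n22.val = 0  [A.val - 11]
47. n23.val = 6  [terminal]
48. n22.ok = 5  [h.val - 1]
49. n22.depth = true  [h.val == 6]
50. n1.depth = -9  [B.ok - 14]
51. n1.tag = true  [C.ok == false]
52. n0.live = 6  [A.depth * 2 + 24]
53. n0.ok = true  [A.tag == true]
54. n0.mk = false  [A.depth > -9]
55. n0.off = "vw"  ["vw"]

false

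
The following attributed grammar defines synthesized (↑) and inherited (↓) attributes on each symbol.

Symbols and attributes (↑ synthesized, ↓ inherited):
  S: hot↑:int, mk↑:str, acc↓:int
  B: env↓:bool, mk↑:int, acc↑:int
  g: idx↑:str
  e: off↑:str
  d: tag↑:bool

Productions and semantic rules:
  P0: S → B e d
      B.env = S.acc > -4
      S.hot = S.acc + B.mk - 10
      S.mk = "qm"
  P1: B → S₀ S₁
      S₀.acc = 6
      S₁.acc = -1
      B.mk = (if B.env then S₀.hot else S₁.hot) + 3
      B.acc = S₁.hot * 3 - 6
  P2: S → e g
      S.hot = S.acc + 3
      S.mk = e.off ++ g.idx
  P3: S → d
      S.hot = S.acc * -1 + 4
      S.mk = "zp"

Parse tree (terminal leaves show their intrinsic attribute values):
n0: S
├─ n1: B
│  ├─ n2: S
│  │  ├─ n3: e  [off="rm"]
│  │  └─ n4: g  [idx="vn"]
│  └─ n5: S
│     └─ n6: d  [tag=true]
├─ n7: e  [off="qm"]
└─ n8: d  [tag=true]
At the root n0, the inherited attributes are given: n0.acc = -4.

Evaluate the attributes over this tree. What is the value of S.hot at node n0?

-6

1. n0.acc = -4  [given at root]
2. n1.env = false  [S.acc > -4]
3. n2.acc = 6  [6]
4. n3.off = "rm"  [terminal]
5. n4.idx = "vn"  [terminal]
6. n2.hot = 9  [S.acc + 3]
7. n2.mk = "rmvn"  [e.off ++ g.idx]
8. n5.acc = -1  [-1]
9. n6.tag = true  [terminal]
10. n5.hot = 5  [S.acc * -1 + 4]
11. n5.mk = "zp"  ["zp"]
12. n1.mk = 8  [(if B.env then S₀.hot else S₁.hot) + 3]
13. n1.acc = 9  [S₁.hot * 3 - 6]
14. n7.off = "qm"  [terminal]
15. n8.tag = true  [terminal]
16. n0.hot = -6  [S.acc + B.mk - 10]
17. n0.mk = "qm"  ["qm"]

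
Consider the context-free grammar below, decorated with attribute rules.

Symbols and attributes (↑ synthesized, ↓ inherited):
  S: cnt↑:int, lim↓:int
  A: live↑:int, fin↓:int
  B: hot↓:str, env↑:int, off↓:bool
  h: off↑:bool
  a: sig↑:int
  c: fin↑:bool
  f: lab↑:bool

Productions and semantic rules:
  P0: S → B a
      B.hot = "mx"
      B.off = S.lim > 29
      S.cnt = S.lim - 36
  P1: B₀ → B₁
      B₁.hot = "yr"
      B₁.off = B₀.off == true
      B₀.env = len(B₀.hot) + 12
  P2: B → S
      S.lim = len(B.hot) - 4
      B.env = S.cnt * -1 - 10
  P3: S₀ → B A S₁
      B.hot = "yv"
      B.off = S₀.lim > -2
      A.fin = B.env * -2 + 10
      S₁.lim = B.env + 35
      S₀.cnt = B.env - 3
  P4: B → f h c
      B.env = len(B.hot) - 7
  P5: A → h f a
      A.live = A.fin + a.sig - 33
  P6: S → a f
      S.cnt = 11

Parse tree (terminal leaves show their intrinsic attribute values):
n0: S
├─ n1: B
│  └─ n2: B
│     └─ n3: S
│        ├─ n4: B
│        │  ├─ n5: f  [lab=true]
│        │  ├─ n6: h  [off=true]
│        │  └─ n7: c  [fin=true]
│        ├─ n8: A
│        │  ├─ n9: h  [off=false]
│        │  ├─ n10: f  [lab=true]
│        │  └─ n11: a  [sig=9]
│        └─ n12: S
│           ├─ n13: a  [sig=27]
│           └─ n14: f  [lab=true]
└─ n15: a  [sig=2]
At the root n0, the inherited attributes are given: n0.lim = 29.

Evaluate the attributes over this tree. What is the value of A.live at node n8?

1. n0.lim = 29  [given at root]
2. n1.hot = "mx"  ["mx"]
3. n1.off = false  [S.lim > 29]
4. n2.hot = "yr"  ["yr"]
5. n2.off = false  [B₀.off == true]
6. n3.lim = -2  [len(B.hot) - 4]
7. n4.hot = "yv"  ["yv"]
8. n4.off = false  [S₀.lim > -2]
9. n5.lab = true  [terminal]
10. n6.off = true  [terminal]
11. n7.fin = true  [terminal]
12. n4.env = -5  [len(B.hot) - 7]
13. n8.fin = 20  [B.env * -2 + 10]
14. n9.off = false  [terminal]
15. n10.lab = true  [terminal]
16. n11.sig = 9  [terminal]
17. n8.live = -4  [A.fin + a.sig - 33]
18. n12.lim = 30  [B.env + 35]
19. n13.sig = 27  [terminal]
20. n14.lab = true  [terminal]
21. n12.cnt = 11  [11]
22. n3.cnt = -8  [B.env - 3]
23. n2.env = -2  [S.cnt * -1 - 10]
24. n1.env = 14  [len(B₀.hot) + 12]
25. n15.sig = 2  [terminal]
26. n0.cnt = -7  [S.lim - 36]

-4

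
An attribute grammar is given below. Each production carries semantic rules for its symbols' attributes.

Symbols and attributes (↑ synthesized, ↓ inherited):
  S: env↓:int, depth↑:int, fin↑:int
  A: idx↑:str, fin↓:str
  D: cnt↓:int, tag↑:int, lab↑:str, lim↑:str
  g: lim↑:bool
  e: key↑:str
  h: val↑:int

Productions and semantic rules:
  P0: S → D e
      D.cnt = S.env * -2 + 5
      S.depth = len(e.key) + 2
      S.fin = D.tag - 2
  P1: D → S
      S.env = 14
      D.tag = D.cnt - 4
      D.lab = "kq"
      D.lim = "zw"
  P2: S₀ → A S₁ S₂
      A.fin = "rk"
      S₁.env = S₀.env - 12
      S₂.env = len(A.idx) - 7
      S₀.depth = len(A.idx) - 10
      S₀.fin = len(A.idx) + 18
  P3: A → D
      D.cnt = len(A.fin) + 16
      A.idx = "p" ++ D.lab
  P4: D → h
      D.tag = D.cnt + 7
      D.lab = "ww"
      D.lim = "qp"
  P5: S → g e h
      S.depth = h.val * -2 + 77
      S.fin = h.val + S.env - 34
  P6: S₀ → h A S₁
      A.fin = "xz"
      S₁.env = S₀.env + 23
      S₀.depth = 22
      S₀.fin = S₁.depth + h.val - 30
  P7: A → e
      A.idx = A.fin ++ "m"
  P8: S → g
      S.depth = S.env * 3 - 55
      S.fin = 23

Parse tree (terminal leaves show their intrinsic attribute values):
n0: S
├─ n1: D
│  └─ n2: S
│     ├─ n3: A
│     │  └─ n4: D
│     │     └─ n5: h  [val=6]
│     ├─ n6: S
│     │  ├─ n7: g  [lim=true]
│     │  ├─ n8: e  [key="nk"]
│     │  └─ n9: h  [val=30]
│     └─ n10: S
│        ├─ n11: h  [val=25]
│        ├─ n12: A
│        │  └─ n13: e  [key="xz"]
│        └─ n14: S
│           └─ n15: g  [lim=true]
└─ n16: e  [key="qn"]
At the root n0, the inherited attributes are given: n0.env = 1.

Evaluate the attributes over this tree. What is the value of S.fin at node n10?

-3

1. n0.env = 1  [given at root]
2. n1.cnt = 3  [S.env * -2 + 5]
3. n2.env = 14  [14]
4. n3.fin = "rk"  ["rk"]
5. n4.cnt = 18  [len(A.fin) + 16]
6. n5.val = 6  [terminal]
7. n4.tag = 25  [D.cnt + 7]
8. n4.lab = "ww"  ["ww"]
9. n4.lim = "qp"  ["qp"]
10. n3.idx = "pww"  ["p" ++ D.lab]
11. n6.env = 2  [S₀.env - 12]
12. n7.lim = true  [terminal]
13. n8.key = "nk"  [terminal]
14. n9.val = 30  [terminal]
15. n6.depth = 17  [h.val * -2 + 77]
16. n6.fin = -2  [h.val + S.env - 34]
17. n10.env = -4  [len(A.idx) - 7]
18. n11.val = 25  [terminal]
19. n12.fin = "xz"  ["xz"]
20. n13.key = "xz"  [terminal]
21. n12.idx = "xzm"  [A.fin ++ "m"]
22. n14.env = 19  [S₀.env + 23]
23. n15.lim = true  [terminal]
24. n14.depth = 2  [S.env * 3 - 55]
25. n14.fin = 23  [23]
26. n10.depth = 22  [22]
27. n10.fin = -3  [S₁.depth + h.val - 30]
28. n2.depth = -7  [len(A.idx) - 10]
29. n2.fin = 21  [len(A.idx) + 18]
30. n1.tag = -1  [D.cnt - 4]
31. n1.lab = "kq"  ["kq"]
32. n1.lim = "zw"  ["zw"]
33. n16.key = "qn"  [terminal]
34. n0.depth = 4  [len(e.key) + 2]
35. n0.fin = -3  [D.tag - 2]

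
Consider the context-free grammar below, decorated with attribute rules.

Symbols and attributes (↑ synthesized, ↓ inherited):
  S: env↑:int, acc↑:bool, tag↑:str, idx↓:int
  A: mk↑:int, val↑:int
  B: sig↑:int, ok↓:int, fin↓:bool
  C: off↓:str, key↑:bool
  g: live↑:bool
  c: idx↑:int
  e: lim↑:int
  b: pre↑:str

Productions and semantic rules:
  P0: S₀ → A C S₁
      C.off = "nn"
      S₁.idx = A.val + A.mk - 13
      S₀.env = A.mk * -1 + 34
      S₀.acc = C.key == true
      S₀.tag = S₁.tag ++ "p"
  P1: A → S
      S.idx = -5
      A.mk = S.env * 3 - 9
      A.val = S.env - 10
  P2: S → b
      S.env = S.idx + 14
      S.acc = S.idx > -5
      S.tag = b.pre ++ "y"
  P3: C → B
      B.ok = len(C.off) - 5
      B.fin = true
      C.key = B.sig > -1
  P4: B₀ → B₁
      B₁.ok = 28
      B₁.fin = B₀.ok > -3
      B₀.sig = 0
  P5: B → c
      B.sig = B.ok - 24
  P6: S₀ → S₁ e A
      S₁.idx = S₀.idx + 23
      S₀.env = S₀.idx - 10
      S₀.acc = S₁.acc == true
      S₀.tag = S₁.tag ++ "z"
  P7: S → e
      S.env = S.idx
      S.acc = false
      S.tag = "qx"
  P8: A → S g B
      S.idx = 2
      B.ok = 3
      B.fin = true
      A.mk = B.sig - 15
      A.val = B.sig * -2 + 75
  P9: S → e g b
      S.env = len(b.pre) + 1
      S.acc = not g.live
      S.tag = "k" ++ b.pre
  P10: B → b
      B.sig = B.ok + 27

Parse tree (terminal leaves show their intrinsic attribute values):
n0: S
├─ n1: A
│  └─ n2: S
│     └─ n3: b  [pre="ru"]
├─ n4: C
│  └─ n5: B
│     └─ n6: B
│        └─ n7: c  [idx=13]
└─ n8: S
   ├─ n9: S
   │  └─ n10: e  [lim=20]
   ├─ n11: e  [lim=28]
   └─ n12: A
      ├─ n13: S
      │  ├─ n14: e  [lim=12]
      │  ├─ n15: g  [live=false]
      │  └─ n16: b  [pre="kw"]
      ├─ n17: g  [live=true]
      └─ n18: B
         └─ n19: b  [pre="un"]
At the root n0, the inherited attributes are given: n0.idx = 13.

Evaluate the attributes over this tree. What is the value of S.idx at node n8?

4

1. n0.idx = 13  [given at root]
2. n2.idx = -5  [-5]
3. n3.pre = "ru"  [terminal]
4. n2.env = 9  [S.idx + 14]
5. n2.acc = false  [S.idx > -5]
6. n2.tag = "ruy"  [b.pre ++ "y"]
7. n1.mk = 18  [S.env * 3 - 9]
8. n1.val = -1  [S.env - 10]
9. n4.off = "nn"  ["nn"]
10. n5.ok = -3  [len(C.off) - 5]
11. n5.fin = true  [true]
12. n6.ok = 28  [28]
13. n6.fin = false  [B₀.ok > -3]
14. n7.idx = 13  [terminal]
15. n6.sig = 4  [B.ok - 24]
16. n5.sig = 0  [0]
17. n4.key = true  [B.sig > -1]
18. n8.idx = 4  [A.val + A.mk - 13]
19. n9.idx = 27  [S₀.idx + 23]
20. n10.lim = 20  [terminal]
21. n9.env = 27  [S.idx]
22. n9.acc = false  [false]
23. n9.tag = "qx"  ["qx"]
24. n11.lim = 28  [terminal]
25. n13.idx = 2  [2]
26. n14.lim = 12  [terminal]
27. n15.live = false  [terminal]
28. n16.pre = "kw"  [terminal]
29. n13.env = 3  [len(b.pre) + 1]
30. n13.acc = true  [not g.live]
31. n13.tag = "kkw"  ["k" ++ b.pre]
32. n17.live = true  [terminal]
33. n18.ok = 3  [3]
34. n18.fin = true  [true]
35. n19.pre = "un"  [terminal]
36. n18.sig = 30  [B.ok + 27]
37. n12.mk = 15  [B.sig - 15]
38. n12.val = 15  [B.sig * -2 + 75]
39. n8.env = -6  [S₀.idx - 10]
40. n8.acc = false  [S₁.acc == true]
41. n8.tag = "qxz"  [S₁.tag ++ "z"]
42. n0.env = 16  [A.mk * -1 + 34]
43. n0.acc = true  [C.key == true]
44. n0.tag = "qxzp"  [S₁.tag ++ "p"]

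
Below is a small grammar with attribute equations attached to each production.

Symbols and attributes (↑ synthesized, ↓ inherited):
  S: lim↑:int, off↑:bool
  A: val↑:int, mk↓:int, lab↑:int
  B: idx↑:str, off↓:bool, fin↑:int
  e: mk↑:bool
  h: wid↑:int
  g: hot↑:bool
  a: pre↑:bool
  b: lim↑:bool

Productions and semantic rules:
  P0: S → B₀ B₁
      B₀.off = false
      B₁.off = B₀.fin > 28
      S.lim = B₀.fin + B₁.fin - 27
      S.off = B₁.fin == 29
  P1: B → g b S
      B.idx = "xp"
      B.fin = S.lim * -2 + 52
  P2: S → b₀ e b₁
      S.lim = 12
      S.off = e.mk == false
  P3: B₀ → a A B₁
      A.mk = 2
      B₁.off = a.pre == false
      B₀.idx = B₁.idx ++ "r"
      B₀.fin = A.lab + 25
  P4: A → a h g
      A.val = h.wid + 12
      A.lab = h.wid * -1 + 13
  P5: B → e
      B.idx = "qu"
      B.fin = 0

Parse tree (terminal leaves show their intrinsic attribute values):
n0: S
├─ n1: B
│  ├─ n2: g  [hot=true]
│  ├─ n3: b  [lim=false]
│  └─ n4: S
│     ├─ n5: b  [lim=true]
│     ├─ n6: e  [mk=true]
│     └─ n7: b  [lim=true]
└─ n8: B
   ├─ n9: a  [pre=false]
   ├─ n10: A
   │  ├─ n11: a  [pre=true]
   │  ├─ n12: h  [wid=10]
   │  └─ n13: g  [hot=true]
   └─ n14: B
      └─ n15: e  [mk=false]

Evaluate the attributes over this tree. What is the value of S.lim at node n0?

29

1. n1.off = false  [false]
2. n2.hot = true  [terminal]
3. n3.lim = false  [terminal]
4. n5.lim = true  [terminal]
5. n6.mk = true  [terminal]
6. n7.lim = true  [terminal]
7. n4.lim = 12  [12]
8. n4.off = false  [e.mk == false]
9. n1.idx = "xp"  ["xp"]
10. n1.fin = 28  [S.lim * -2 + 52]
11. n8.off = false  [B₀.fin > 28]
12. n9.pre = false  [terminal]
13. n10.mk = 2  [2]
14. n11.pre = true  [terminal]
15. n12.wid = 10  [terminal]
16. n13.hot = true  [terminal]
17. n10.val = 22  [h.wid + 12]
18. n10.lab = 3  [h.wid * -1 + 13]
19. n14.off = true  [a.pre == false]
20. n15.mk = false  [terminal]
21. n14.idx = "qu"  ["qu"]
22. n14.fin = 0  [0]
23. n8.idx = "qur"  [B₁.idx ++ "r"]
24. n8.fin = 28  [A.lab + 25]
25. n0.lim = 29  [B₀.fin + B₁.fin - 27]
26. n0.off = false  [B₁.fin == 29]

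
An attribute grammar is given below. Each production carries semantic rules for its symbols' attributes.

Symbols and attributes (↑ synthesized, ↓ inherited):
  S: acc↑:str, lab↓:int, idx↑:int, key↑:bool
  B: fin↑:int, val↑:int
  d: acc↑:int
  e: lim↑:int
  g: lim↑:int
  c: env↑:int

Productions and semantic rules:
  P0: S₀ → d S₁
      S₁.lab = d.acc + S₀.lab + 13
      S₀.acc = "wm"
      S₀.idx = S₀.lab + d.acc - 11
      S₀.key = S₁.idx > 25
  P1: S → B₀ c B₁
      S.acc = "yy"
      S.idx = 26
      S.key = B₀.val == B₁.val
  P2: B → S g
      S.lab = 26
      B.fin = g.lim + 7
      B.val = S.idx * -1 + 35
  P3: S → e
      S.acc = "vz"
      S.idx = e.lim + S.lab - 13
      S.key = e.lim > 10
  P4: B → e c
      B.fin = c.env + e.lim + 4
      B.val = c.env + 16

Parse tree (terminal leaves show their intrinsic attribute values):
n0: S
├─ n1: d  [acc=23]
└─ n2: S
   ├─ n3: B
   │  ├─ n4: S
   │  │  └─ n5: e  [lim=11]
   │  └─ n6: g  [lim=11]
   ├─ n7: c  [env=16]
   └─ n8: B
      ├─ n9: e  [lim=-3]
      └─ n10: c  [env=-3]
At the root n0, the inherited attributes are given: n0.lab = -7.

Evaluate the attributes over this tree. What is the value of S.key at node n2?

false

1. n0.lab = -7  [given at root]
2. n1.acc = 23  [terminal]
3. n2.lab = 29  [d.acc + S₀.lab + 13]
4. n4.lab = 26  [26]
5. n5.lim = 11  [terminal]
6. n4.acc = "vz"  ["vz"]
7. n4.idx = 24  [e.lim + S.lab - 13]
8. n4.key = true  [e.lim > 10]
9. n6.lim = 11  [terminal]
10. n3.fin = 18  [g.lim + 7]
11. n3.val = 11  [S.idx * -1 + 35]
12. n7.env = 16  [terminal]
13. n9.lim = -3  [terminal]
14. n10.env = -3  [terminal]
15. n8.fin = -2  [c.env + e.lim + 4]
16. n8.val = 13  [c.env + 16]
17. n2.acc = "yy"  ["yy"]
18. n2.idx = 26  [26]
19. n2.key = false  [B₀.val == B₁.val]
20. n0.acc = "wm"  ["wm"]
21. n0.idx = 5  [S₀.lab + d.acc - 11]
22. n0.key = true  [S₁.idx > 25]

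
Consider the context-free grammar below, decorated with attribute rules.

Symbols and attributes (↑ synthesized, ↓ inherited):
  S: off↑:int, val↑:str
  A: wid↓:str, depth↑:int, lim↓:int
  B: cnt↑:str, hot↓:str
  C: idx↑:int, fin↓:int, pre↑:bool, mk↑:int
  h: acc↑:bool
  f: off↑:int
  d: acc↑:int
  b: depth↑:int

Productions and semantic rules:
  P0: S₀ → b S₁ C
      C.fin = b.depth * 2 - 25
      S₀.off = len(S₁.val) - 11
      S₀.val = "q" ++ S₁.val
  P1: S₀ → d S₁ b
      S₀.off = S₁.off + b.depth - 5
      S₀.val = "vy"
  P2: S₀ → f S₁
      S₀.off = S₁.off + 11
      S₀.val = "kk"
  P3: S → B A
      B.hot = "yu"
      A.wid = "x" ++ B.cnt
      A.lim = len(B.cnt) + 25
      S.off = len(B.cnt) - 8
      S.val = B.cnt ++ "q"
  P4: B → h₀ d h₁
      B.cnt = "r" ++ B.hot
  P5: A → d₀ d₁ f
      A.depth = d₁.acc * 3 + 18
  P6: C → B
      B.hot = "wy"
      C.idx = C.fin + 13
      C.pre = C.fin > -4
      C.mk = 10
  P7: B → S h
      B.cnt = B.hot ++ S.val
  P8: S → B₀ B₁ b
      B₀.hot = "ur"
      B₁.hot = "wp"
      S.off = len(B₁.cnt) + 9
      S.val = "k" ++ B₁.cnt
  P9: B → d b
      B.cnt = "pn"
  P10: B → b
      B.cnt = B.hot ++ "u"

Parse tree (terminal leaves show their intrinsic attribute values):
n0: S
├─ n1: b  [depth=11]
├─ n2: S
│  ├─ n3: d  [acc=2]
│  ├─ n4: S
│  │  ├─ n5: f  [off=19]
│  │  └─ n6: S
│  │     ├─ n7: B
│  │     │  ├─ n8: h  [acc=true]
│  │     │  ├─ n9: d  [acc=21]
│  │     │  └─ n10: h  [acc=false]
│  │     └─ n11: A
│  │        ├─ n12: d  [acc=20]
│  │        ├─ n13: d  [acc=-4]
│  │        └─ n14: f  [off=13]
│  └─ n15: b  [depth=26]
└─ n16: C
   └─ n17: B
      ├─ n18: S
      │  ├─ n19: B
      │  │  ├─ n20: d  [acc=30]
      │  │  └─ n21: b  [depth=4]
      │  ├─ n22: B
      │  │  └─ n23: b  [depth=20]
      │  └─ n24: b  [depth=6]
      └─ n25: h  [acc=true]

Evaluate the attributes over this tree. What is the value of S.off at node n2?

27

1. n1.depth = 11  [terminal]
2. n3.acc = 2  [terminal]
3. n5.off = 19  [terminal]
4. n7.hot = "yu"  ["yu"]
5. n8.acc = true  [terminal]
6. n9.acc = 21  [terminal]
7. n10.acc = false  [terminal]
8. n7.cnt = "ryu"  ["r" ++ B.hot]
9. n11.wid = "xryu"  ["x" ++ B.cnt]
10. n11.lim = 28  [len(B.cnt) + 25]
11. n12.acc = 20  [terminal]
12. n13.acc = -4  [terminal]
13. n14.off = 13  [terminal]
14. n11.depth = 6  [d₁.acc * 3 + 18]
15. n6.off = -5  [len(B.cnt) - 8]
16. n6.val = "ryuq"  [B.cnt ++ "q"]
17. n4.off = 6  [S₁.off + 11]
18. n4.val = "kk"  ["kk"]
19. n15.depth = 26  [terminal]
20. n2.off = 27  [S₁.off + b.depth - 5]
21. n2.val = "vy"  ["vy"]
22. n16.fin = -3  [b.depth * 2 - 25]
23. n17.hot = "wy"  ["wy"]
24. n19.hot = "ur"  ["ur"]
25. n20.acc = 30  [terminal]
26. n21.depth = 4  [terminal]
27. n19.cnt = "pn"  ["pn"]
28. n22.hot = "wp"  ["wp"]
29. n23.depth = 20  [terminal]
30. n22.cnt = "wpu"  [B.hot ++ "u"]
31. n24.depth = 6  [terminal]
32. n18.off = 12  [len(B₁.cnt) + 9]
33. n18.val = "kwpu"  ["k" ++ B₁.cnt]
34. n25.acc = true  [terminal]
35. n17.cnt = "wykwpu"  [B.hot ++ S.val]
36. n16.idx = 10  [C.fin + 13]
37. n16.pre = true  [C.fin > -4]
38. n16.mk = 10  [10]
39. n0.off = -9  [len(S₁.val) - 11]
40. n0.val = "qvy"  ["q" ++ S₁.val]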